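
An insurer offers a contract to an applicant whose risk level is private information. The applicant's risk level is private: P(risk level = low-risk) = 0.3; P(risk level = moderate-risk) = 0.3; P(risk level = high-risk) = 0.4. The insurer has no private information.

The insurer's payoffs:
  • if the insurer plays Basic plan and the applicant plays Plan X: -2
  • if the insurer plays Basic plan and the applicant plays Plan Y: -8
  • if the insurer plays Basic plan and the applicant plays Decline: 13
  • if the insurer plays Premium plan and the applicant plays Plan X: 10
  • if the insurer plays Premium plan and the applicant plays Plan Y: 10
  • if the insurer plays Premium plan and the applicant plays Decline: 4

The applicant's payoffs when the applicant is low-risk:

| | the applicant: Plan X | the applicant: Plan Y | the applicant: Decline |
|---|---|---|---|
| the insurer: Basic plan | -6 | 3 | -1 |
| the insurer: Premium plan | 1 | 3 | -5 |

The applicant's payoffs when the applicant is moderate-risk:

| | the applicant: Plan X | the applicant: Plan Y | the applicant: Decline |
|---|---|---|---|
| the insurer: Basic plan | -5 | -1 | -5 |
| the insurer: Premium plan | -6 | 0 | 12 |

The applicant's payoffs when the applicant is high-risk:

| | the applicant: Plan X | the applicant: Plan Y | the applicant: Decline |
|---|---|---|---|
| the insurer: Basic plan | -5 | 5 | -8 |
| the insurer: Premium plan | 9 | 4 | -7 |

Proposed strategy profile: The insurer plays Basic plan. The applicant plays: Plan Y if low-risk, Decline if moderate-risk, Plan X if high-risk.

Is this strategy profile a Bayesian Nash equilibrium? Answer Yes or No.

No

A profile is a BNE iff every type of every player is best-responding given beliefs about the other side.
The insurer plays Basic plan: E[Basic plan] = 0.3·(-8) + 0.3·(13) + 0.4·(-2) = 0.7; E[Premium plan] = 8.2. Not best-responding. ✗
The applicant (risk level low-risk), facing Basic plan: Plan X gives -6, Plan Y gives 3, Decline gives -1. Proposed Plan Y is best. ✓
The applicant (risk level moderate-risk), facing Basic plan: Plan X gives -5, Plan Y gives -1, Decline gives -5. Proposed Decline is not best — profitable deviation exists. ✗
The applicant (risk level high-risk), facing Basic plan: Plan X gives -5, Plan Y gives 5, Decline gives -8. Proposed Plan X is not best — profitable deviation exists. ✗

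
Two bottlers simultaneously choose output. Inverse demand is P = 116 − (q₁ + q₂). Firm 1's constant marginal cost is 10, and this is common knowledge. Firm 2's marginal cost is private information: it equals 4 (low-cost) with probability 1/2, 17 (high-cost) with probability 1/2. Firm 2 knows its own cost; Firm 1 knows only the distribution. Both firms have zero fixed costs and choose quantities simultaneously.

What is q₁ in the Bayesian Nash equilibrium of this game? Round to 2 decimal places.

Type-c best response for Firm 2: q₂(c) = (116 − c)/2 − q₁/2.
Firm 1 maximizes expected profit; its first-order condition is 116 − 2q₁ − E[q₂] − 10 = 0.
Substituting E[q₂] and solving: E[c₂] = 10.5, so q₁ = (116 − 2·10 + 10.5)/3 = 35.5.

35.50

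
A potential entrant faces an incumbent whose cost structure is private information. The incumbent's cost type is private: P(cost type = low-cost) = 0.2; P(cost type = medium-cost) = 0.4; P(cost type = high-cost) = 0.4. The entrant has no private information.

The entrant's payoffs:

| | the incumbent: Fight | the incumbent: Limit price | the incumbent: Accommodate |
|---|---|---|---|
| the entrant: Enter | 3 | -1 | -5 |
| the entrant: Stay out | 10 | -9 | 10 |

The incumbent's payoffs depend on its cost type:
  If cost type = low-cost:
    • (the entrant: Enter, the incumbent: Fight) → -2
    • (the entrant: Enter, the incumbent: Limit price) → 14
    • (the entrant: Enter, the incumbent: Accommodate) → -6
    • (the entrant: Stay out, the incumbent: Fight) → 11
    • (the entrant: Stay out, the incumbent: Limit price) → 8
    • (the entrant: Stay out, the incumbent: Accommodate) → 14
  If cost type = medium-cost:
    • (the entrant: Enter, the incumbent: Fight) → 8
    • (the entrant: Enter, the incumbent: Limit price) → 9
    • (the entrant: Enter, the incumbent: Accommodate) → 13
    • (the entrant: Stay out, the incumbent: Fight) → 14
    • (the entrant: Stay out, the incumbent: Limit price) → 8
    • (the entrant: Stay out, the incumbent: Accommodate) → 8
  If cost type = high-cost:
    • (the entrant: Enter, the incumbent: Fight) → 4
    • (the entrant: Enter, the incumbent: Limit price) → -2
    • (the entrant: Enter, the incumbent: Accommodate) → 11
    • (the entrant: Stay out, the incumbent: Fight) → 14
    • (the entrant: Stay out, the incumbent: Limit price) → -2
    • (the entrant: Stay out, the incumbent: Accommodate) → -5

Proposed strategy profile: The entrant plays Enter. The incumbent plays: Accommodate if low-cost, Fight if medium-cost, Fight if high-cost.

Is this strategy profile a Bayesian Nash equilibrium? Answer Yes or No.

No

The entrant plays Enter: E[Enter] = 0.2·(-5) + 0.4·(3) + 0.4·(3) = 1.4; E[Stay out] = 10. Not best-responding. ✗
The incumbent (cost type low-cost), facing Enter: Fight gives -2, Limit price gives 14, Accommodate gives -6. Proposed Accommodate is not best — profitable deviation exists. ✗
The incumbent (cost type medium-cost), facing Enter: Fight gives 8, Limit price gives 9, Accommodate gives 13. Proposed Fight is not best — profitable deviation exists. ✗
The incumbent (cost type high-cost), facing Enter: Fight gives 4, Limit price gives -2, Accommodate gives 11. Proposed Fight is not best — profitable deviation exists. ✗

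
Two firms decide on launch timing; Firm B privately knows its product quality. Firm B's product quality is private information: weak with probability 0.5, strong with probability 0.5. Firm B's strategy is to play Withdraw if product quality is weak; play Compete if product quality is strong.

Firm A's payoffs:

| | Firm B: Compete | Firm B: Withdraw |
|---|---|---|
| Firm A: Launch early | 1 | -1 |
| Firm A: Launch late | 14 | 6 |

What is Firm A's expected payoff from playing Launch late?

10

E[Launch late] = 0.5·6 + 0.5·14 = 3 + 7 = 10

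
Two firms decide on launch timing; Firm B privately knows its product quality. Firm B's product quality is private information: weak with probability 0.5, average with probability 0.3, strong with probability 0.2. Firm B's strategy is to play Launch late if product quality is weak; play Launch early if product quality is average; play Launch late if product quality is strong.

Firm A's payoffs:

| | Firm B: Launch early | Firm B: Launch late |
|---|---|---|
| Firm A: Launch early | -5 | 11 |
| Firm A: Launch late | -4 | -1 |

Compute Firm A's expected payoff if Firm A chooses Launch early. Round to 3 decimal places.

Take the expectation over Firm B's product quality, weighting each type's action by its prior probability.
E[Launch early] = 0.5·11 + 0.3·(-5) + 0.2·11 = 5.5 + (-1.5) + 2.2 = 6.2

6.200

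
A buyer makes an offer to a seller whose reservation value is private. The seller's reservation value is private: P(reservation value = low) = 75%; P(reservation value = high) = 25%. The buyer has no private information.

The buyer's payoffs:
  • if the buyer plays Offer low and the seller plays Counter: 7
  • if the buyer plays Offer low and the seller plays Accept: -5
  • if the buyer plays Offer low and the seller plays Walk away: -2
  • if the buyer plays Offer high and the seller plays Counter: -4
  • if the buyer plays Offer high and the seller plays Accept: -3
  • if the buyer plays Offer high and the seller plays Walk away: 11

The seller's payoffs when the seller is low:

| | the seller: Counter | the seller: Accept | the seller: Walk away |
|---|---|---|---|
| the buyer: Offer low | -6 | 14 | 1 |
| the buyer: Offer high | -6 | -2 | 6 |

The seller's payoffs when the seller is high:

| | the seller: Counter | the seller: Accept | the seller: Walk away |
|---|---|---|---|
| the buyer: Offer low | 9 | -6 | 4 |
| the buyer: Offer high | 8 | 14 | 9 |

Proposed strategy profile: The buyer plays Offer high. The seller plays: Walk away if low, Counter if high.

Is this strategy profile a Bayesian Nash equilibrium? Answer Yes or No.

No

The buyer plays Offer high: E[Offer high] = 0.75·(11) + 0.25·(-4) = 7.25; E[Offer low] = 0.25. Best-responding. ✓
The seller (reservation value low), facing Offer high: Counter gives -6, Accept gives -2, Walk away gives 6. Proposed Walk away is best. ✓
The seller (reservation value high), facing Offer high: Counter gives 8, Accept gives 14, Walk away gives 9. Proposed Counter is not best — profitable deviation exists. ✗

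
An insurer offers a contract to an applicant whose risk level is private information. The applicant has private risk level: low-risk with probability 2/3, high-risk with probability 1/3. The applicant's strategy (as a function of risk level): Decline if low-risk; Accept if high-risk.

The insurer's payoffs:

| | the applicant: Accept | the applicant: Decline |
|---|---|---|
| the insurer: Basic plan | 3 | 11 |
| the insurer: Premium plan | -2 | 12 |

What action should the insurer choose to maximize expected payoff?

Compute the insurer's expected payoff for each action, taking the expectation over the applicant's type.
E[Basic plan] = 2/3·(11) + 1/3·(3) = 25/3
E[Premium plan] = 2/3·(12) + 1/3·(-2) = 22/3
Best response: Basic plan (25/3 is the largest).

Basic plan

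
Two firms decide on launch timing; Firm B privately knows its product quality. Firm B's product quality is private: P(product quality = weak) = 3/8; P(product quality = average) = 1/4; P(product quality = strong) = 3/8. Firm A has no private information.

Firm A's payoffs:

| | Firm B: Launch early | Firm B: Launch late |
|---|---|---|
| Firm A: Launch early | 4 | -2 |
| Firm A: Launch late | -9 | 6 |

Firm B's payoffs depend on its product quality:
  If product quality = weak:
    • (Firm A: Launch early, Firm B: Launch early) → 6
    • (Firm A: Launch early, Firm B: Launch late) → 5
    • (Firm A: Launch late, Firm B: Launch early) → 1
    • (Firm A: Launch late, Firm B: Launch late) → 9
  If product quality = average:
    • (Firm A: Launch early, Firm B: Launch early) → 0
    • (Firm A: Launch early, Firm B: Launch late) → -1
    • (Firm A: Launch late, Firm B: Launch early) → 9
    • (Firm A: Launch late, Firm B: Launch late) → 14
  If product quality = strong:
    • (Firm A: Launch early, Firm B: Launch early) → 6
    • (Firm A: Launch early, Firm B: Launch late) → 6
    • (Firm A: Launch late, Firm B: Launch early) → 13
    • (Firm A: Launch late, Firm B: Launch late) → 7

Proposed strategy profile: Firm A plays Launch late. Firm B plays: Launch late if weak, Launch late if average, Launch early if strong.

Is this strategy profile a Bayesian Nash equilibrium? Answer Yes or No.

Firm A plays Launch late: E[Launch late] = 3/8·(6) + 1/4·(6) + 3/8·(-9) = 3/8; E[Launch early] = 1/4. Best-responding. ✓
Firm B (product quality weak), facing Launch late: Launch early gives 1, Launch late gives 9. Proposed Launch late is best. ✓
Firm B (product quality average), facing Launch late: Launch early gives 9, Launch late gives 14. Proposed Launch late is best. ✓
Firm B (product quality strong), facing Launch late: Launch early gives 13, Launch late gives 7. Proposed Launch early is best. ✓

Yes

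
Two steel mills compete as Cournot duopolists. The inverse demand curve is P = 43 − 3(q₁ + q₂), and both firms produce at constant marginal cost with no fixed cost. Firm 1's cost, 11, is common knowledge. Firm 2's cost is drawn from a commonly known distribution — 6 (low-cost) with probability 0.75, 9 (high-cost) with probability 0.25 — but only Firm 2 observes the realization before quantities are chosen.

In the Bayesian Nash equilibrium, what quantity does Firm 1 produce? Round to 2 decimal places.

3.08

Type-c best response for Firm 2: q₂(c) = (43 − c)/6 − q₁/2.
Firm 1 maximizes expected profit; its first-order condition is 43 − 6q₁ − 3E[q₂] − 11 = 0.
Substituting E[q₂] and solving: E[c₂] = 6.75, so q₁ = (43 − 2·11 + 6.75)/9 = 3.08333.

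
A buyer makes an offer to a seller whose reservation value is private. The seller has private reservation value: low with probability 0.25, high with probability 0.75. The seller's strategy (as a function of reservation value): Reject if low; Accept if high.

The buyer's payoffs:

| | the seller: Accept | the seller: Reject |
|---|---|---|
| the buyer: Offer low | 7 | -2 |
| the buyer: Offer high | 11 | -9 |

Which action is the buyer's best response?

Compute the buyer's expected payoff for each action, taking the expectation over the seller's type.
E[Offer low] = 0.25·(-2) + 0.75·(7) = 4.75
E[Offer high] = 0.25·(-9) + 0.75·(11) = 6
Best response: Offer high (6 is the largest).

Offer high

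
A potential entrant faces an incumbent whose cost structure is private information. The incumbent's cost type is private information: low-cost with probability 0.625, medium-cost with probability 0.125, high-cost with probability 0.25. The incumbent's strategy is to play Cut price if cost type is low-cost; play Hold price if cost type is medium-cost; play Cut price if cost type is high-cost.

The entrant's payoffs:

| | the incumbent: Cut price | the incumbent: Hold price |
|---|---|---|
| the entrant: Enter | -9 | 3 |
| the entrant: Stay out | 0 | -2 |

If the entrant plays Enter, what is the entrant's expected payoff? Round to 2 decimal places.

E[Enter] = 0.625·(-9) + 0.125·3 + 0.25·(-9) = (-5.625) + 0.375 + (-2.25) = -7.5

-7.50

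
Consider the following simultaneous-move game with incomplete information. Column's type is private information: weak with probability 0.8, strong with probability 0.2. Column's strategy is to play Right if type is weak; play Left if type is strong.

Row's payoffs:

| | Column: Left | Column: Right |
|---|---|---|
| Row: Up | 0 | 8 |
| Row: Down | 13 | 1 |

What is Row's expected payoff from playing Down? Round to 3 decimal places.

3.400

E[Down] = 0.8·1 + 0.2·13 = 0.8 + 2.6 = 3.4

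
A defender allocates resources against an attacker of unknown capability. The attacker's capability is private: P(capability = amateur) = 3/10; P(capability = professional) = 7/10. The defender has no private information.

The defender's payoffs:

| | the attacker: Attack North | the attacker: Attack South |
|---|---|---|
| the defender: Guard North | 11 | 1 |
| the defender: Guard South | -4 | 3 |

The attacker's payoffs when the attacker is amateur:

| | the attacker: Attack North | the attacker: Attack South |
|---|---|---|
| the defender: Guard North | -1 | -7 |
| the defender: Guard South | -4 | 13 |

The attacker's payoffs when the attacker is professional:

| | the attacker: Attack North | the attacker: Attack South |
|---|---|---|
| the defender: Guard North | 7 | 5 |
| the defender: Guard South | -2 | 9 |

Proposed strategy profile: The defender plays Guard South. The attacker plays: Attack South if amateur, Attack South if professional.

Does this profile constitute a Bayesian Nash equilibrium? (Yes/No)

Yes

The defender plays Guard South: E[Guard South] = 3/10·(3) + 7/10·(3) = 3; E[Guard North] = 1. Best-responding. ✓
The attacker (capability amateur), facing Guard South: Attack North gives -4, Attack South gives 13. Proposed Attack South is best. ✓
The attacker (capability professional), facing Guard South: Attack North gives -2, Attack South gives 9. Proposed Attack South is best. ✓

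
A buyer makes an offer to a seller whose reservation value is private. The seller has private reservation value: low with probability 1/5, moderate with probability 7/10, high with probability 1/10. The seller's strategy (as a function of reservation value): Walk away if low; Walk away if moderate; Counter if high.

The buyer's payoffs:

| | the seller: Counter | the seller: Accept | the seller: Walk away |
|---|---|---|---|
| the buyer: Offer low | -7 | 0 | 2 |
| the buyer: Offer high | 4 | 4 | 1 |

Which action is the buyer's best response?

Offer high

E[Offer low] = 1/5·(2) + 7/10·(2) + 1/10·(-7) = 11/10
E[Offer high] = 1/5·(1) + 7/10·(1) + 1/10·(4) = 13/10
Best response: Offer high (13/10 is the largest).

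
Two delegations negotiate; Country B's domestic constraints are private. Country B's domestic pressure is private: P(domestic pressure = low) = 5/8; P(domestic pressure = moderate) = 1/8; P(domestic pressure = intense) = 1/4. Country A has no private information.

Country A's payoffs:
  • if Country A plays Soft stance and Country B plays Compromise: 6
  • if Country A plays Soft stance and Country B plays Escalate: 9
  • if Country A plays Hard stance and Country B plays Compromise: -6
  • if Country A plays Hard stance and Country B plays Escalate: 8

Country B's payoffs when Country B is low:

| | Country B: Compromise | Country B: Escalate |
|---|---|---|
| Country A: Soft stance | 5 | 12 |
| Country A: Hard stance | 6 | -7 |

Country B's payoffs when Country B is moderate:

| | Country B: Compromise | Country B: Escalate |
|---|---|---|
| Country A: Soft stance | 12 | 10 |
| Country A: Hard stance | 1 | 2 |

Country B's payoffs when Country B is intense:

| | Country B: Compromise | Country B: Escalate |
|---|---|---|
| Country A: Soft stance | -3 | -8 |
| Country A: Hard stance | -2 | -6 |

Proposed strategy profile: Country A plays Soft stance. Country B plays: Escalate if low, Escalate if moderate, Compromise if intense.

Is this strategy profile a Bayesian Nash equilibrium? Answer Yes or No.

No

A profile is a BNE iff every type of every player is best-responding given beliefs about the other side.
Country A plays Soft stance: E[Soft stance] = 5/8·(9) + 1/8·(9) + 1/4·(6) = 33/4; E[Hard stance] = 9/2. Best-responding. ✓
Country B (domestic pressure low), facing Soft stance: Compromise gives 5, Escalate gives 12. Proposed Escalate is best. ✓
Country B (domestic pressure moderate), facing Soft stance: Compromise gives 12, Escalate gives 10. Proposed Escalate is not best — profitable deviation exists. ✗
Country B (domestic pressure intense), facing Soft stance: Compromise gives -3, Escalate gives -8. Proposed Compromise is best. ✓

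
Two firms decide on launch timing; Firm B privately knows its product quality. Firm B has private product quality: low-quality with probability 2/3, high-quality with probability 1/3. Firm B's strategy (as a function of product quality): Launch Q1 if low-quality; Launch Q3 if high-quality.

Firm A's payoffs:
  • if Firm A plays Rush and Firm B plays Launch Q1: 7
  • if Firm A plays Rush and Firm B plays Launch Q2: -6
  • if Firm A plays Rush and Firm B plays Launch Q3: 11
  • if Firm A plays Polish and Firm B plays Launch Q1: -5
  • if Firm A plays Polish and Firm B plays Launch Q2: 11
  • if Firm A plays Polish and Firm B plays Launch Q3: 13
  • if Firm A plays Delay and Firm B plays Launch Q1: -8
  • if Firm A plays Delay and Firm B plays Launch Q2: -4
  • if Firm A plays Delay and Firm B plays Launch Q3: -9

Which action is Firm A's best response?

Rush

Compute Firm A's expected payoff for each action, taking the expectation over Firm B's type.
E[Rush] = 2/3·(7) + 1/3·(11) = 25/3
E[Polish] = 2/3·(-5) + 1/3·(13) = 1
E[Delay] = 2/3·(-8) + 1/3·(-9) = -25/3
Best response: Rush (25/3 is the largest).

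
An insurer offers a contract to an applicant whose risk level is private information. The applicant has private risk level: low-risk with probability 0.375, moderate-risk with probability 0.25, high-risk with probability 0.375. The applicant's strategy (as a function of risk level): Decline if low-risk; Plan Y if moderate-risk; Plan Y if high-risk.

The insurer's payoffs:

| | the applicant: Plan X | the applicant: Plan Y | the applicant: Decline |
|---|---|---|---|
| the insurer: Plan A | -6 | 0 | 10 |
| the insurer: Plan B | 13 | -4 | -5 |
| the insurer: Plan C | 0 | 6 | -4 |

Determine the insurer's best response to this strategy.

E[Plan A] = 0.375·(10) + 0.25·(0) + 0.375·(0) = 3.75
E[Plan B] = 0.375·(-5) + 0.25·(-4) + 0.375·(-4) = -4.375
E[Plan C] = 0.375·(-4) + 0.25·(6) + 0.375·(6) = 2.25
Best response: Plan A (3.75 is the largest).

Plan A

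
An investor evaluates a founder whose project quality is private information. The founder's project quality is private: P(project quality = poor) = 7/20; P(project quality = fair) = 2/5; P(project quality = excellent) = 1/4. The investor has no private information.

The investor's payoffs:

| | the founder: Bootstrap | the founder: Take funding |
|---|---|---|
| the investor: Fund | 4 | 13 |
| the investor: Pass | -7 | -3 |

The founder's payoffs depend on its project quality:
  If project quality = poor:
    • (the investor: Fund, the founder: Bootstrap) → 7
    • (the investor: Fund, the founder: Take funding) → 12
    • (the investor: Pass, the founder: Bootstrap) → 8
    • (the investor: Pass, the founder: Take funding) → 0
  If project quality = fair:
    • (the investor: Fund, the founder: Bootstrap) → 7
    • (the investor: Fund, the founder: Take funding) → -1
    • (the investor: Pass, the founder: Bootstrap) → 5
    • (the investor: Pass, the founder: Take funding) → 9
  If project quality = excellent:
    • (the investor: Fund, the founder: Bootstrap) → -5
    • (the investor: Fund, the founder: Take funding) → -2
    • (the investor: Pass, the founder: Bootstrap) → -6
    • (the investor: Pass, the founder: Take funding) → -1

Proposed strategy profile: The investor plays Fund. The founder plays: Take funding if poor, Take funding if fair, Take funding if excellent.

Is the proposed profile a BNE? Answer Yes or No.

No

The investor plays Fund: E[Fund] = 7/20·(13) + 2/5·(13) + 1/4·(13) = 13; E[Pass] = -3. Best-responding. ✓
The founder (project quality poor), facing Fund: Bootstrap gives 7, Take funding gives 12. Proposed Take funding is best. ✓
The founder (project quality fair), facing Fund: Bootstrap gives 7, Take funding gives -1. Proposed Take funding is not best — profitable deviation exists. ✗
The founder (project quality excellent), facing Fund: Bootstrap gives -5, Take funding gives -2. Proposed Take funding is best. ✓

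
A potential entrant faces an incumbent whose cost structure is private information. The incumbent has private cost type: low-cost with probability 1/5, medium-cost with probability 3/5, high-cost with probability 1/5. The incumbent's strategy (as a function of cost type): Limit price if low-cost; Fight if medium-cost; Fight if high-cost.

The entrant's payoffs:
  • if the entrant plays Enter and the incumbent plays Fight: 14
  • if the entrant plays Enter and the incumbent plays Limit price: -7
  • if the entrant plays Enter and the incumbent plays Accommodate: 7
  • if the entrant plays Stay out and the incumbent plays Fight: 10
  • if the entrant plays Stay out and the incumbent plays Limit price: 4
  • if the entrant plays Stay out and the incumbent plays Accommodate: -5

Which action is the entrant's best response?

Enter

Compute the entrant's expected payoff for each action, taking the expectation over the incumbent's type.
E[Enter] = 1/5·(-7) + 3/5·(14) + 1/5·(14) = 49/5
E[Stay out] = 1/5·(4) + 3/5·(10) + 1/5·(10) = 44/5
Best response: Enter (49/5 is the largest).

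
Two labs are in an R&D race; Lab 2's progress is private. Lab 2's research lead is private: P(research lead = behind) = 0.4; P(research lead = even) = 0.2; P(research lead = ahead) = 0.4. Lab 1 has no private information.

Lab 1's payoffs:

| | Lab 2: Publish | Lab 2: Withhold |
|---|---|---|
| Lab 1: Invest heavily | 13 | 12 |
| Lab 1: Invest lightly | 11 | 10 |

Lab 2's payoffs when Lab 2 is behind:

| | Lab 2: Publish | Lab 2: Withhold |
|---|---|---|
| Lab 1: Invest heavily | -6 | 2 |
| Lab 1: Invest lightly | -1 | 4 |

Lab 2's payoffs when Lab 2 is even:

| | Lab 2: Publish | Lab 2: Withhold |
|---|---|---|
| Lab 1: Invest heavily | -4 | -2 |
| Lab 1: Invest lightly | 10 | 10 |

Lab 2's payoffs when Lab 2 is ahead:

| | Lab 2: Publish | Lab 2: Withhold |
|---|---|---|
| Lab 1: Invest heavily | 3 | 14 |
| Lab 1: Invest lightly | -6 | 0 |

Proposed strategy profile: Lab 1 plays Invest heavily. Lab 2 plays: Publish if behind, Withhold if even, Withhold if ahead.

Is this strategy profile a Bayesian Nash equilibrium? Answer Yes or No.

Lab 1 plays Invest heavily: E[Invest heavily] = 0.4·(13) + 0.2·(12) + 0.4·(12) = 12.4; E[Invest lightly] = 10.4. Best-responding. ✓
Lab 2 (research lead behind), facing Invest heavily: Publish gives -6, Withhold gives 2. Proposed Publish is not best — profitable deviation exists. ✗
Lab 2 (research lead even), facing Invest heavily: Publish gives -4, Withhold gives -2. Proposed Withhold is best. ✓
Lab 2 (research lead ahead), facing Invest heavily: Publish gives 3, Withhold gives 14. Proposed Withhold is best. ✓

No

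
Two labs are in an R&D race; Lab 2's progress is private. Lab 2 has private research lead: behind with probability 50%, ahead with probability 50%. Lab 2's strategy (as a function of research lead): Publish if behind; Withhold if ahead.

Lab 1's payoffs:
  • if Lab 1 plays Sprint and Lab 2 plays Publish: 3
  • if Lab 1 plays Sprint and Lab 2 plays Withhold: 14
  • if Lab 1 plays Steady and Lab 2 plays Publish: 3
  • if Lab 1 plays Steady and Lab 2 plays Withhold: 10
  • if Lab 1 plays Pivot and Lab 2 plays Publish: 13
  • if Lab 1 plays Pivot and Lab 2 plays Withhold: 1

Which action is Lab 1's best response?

E[Sprint] = 0.5·(3) + 0.5·(14) = 8.5
E[Steady] = 0.5·(3) + 0.5·(10) = 6.5
E[Pivot] = 0.5·(13) + 0.5·(1) = 7
Best response: Sprint (8.5 is the largest).

Sprint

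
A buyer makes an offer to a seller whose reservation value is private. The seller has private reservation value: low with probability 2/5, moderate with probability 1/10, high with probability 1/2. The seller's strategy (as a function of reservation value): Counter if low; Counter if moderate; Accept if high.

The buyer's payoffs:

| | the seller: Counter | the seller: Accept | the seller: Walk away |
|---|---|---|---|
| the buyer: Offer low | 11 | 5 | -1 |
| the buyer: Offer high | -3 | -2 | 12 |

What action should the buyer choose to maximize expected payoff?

Compute the buyer's expected payoff for each action, taking the expectation over the seller's type.
E[Offer low] = 2/5·(11) + 1/10·(11) + 1/2·(5) = 8
E[Offer high] = 2/5·(-3) + 1/10·(-3) + 1/2·(-2) = -5/2
Best response: Offer low (8 is the largest).

Offer low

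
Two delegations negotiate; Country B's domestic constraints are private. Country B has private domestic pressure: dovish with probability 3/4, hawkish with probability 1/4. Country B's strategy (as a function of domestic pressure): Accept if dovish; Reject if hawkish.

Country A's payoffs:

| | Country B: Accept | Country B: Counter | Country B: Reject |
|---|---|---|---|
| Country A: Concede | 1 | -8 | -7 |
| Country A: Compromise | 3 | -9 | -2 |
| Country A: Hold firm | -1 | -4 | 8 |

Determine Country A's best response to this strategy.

Compromise

E[Concede] = 3/4·(1) + 1/4·(-7) = -1
E[Compromise] = 3/4·(3) + 1/4·(-2) = 7/4
E[Hold firm] = 3/4·(-1) + 1/4·(8) = 5/4
Best response: Compromise (7/4 is the largest).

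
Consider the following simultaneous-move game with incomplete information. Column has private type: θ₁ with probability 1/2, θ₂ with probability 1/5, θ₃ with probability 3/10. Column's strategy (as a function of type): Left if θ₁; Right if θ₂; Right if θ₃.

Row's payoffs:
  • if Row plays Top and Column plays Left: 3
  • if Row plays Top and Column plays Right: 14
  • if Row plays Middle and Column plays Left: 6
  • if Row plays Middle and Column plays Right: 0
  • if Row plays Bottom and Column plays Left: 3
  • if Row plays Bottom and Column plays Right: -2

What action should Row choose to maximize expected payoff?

E[Top] = 1/2·(3) + 1/5·(14) + 3/10·(14) = 17/2
E[Middle] = 1/2·(6) + 1/5·(0) + 3/10·(0) = 3
E[Bottom] = 1/2·(3) + 1/5·(-2) + 3/10·(-2) = 1/2
Best response: Top (17/2 is the largest).

Top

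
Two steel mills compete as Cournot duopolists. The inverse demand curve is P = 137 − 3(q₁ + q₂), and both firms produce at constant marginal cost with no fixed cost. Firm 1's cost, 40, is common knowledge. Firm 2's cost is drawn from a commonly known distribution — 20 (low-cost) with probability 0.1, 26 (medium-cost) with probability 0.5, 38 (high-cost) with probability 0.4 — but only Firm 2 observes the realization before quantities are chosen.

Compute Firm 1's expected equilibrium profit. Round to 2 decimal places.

281.62

Type-c best response for Firm 2: q₂(c) = (137 − c)/6 − q₁/2.
Firm 1 maximizes expected profit; its first-order condition is 137 − 6q₁ − 3E[q₂] − 40 = 0.
Substituting E[q₂] and solving: E[c₂] = 30.2, so q₁ = (137 − 2·40 + 30.2)/9 = 9.68889.
E[P] = 137 − 3·(q₁ + E[q₂]) = 69.0667; Firm 1's expected profit = (E[P] − 40)·q₁ = (69.0667 − 40)·9.68889 = 281.624.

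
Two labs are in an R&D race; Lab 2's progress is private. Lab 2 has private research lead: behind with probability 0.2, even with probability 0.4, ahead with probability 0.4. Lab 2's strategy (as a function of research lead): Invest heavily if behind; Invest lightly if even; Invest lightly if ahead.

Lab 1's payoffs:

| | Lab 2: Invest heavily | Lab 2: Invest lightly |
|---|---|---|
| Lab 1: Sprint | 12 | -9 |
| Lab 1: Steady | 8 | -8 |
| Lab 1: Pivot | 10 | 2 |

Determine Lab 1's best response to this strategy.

Compute Lab 1's expected payoff for each action, taking the expectation over Lab 2's type.
E[Sprint] = 0.2·(12) + 0.4·(-9) + 0.4·(-9) = -4.8
E[Steady] = 0.2·(8) + 0.4·(-8) + 0.4·(-8) = -4.8
E[Pivot] = 0.2·(10) + 0.4·(2) + 0.4·(2) = 3.6
Best response: Pivot (3.6 is the largest).

Pivot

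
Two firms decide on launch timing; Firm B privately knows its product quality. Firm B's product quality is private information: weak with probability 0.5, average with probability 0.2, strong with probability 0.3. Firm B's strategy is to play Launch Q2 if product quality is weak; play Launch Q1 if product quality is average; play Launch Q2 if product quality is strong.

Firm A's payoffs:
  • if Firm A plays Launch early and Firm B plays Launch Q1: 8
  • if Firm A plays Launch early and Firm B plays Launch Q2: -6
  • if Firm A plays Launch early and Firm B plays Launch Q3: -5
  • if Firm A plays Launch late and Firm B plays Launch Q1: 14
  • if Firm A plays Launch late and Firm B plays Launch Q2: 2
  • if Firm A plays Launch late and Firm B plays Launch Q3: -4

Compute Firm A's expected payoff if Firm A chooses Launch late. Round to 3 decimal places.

Take the expectation over Firm B's product quality, weighting each type's action by its prior probability.
E[Launch late] = 0.5·2 + 0.2·14 + 0.3·2 = 1 + 2.8 + 0.6 = 4.4

4.400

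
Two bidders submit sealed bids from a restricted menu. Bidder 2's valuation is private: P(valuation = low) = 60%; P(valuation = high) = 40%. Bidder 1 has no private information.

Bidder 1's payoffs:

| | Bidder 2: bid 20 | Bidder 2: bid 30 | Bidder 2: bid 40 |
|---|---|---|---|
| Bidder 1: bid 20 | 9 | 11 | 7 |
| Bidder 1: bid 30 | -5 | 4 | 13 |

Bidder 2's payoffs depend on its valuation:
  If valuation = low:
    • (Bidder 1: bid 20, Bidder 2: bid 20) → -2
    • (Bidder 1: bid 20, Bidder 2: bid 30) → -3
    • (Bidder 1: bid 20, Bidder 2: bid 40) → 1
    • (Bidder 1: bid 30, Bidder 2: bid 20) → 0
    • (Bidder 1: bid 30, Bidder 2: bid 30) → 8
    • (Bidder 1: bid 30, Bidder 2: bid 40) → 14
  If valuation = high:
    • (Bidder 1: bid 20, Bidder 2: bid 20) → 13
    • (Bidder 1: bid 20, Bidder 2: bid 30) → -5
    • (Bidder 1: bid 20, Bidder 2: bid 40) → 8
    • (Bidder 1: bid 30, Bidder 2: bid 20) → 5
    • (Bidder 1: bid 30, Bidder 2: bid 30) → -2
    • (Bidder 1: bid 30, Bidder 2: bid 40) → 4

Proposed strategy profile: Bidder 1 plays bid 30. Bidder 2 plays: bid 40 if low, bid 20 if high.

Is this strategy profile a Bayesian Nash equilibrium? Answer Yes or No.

Bidder 1 plays bid 30: E[bid 30] = 0.6·(13) + 0.4·(-5) = 5.8; E[bid 20] = 7.8. Not best-responding. ✗
Bidder 2 (valuation low), facing bid 30: bid 20 gives 0, bid 30 gives 8, bid 40 gives 14. Proposed bid 40 is best. ✓
Bidder 2 (valuation high), facing bid 30: bid 20 gives 5, bid 30 gives -2, bid 40 gives 4. Proposed bid 20 is best. ✓

No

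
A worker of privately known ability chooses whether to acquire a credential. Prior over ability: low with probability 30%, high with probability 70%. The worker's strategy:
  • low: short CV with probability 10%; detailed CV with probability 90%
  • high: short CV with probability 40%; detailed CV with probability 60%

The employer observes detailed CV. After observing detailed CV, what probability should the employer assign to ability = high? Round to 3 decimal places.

P(detailed CV) = 0.3·0.9 + 0.7·0.6 = 0.69
P(high | detailed CV) = (0.7·0.6) / 0.69 = 0.42 / 0.69 = 0.608696

0.609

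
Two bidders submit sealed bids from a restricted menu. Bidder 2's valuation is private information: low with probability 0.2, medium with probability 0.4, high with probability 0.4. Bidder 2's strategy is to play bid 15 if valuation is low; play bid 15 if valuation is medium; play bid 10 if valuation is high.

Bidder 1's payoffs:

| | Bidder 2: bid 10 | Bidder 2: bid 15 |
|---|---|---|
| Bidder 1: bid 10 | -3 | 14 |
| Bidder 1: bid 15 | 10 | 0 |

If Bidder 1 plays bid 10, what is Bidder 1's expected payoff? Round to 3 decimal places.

Take the expectation over Bidder 2's valuation, weighting each type's action by its prior probability.
E[bid 10] = 0.2·14 + 0.4·14 + 0.4·(-3) = 2.8 + 5.6 + (-1.2) = 7.2

7.200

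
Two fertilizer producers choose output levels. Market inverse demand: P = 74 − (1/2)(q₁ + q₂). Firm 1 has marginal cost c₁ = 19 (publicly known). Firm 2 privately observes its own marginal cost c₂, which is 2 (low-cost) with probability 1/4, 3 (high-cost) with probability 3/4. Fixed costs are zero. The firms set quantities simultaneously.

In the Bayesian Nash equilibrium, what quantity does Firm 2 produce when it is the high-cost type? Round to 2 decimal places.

58.08

Type-c best response for Firm 2: q₂(c) = (74 − c) − q₁/2.
Firm 1 maximizes expected profit; its first-order condition is 74 − q₁ − (1/2)E[q₂] − 19 = 0.
Substituting E[q₂] and solving: E[c₂] = 2.75, so q₁ = (74 − 2·19 + 2.75)/(3/2) = 25.8333.
q₂(high-cost) = (74 − 3 − (1/2)·25.8333) = 58.0833.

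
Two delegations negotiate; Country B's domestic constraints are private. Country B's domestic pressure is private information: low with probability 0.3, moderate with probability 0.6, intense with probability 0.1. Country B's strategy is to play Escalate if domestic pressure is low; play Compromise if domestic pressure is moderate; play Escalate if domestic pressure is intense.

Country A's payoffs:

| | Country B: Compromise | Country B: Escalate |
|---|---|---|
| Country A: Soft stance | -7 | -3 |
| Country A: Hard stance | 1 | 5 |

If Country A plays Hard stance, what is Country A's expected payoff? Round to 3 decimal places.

E[Hard stance] = 0.3·5 + 0.6·1 + 0.1·5 = 1.5 + 0.6 + 0.5 = 2.6

2.600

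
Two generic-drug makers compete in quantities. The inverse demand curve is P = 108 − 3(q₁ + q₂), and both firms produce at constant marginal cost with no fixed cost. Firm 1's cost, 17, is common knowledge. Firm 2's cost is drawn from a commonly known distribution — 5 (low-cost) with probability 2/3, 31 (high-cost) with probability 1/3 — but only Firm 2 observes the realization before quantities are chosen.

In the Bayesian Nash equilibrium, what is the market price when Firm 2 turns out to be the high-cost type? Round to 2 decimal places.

Type-c best response for Firm 2: q₂(c) = (108 − c)/6 − q₁/2.
Firm 1 maximizes expected profit; its first-order condition is 108 − 6q₁ − 3E[q₂] − 17 = 0.
Substituting E[q₂] and solving: E[c₂] = 13.6667, so q₁ = (108 − 2·17 + 13.6667)/9 = 9.74074.
q₂(high-cost) = 7.96296, so P = 108 − 3·(9.74074 + 7.96296) = 54.8889.

54.89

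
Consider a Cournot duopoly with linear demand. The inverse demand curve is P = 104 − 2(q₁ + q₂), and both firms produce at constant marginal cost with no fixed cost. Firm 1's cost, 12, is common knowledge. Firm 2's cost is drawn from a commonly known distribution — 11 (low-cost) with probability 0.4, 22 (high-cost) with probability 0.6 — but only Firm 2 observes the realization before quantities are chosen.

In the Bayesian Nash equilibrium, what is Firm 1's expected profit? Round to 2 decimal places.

Each type of Firm 2 best-responds to q₁; Firm 1 best-responds to the expected q₂ over Firm 2's types.
Firm 2 with cost c maximizes (104 − 2(q₁+q₂) − c)·q₂, giving q₂(c) = (104 − c − 2q₁)/4.
E[c₂] = 0.4·11 + 0.6·22 = 17.6
Firm 1's FOC against E[q₂] yields q₁ = (104 − 2·12 + E[c₂])/6 = (104 − 24 + 17.6)/6 = 16.2667.
E[P] = 104 − 2·(q₁ + E[q₂]) = 44.5333; Firm 1's expected profit = (E[P] − 12)·q₁ = (44.5333 − 12)·16.2667 = 529.209.

529.21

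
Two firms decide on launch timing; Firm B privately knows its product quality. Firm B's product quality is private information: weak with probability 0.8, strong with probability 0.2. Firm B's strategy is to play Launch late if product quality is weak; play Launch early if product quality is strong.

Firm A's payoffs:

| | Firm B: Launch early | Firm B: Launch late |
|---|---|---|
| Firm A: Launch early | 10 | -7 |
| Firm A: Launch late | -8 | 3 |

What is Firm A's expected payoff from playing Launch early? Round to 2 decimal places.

-3.60

Take the expectation over Firm B's product quality, weighting each type's action by its prior probability.
E[Launch early] = 0.8·(-7) + 0.2·10 = (-5.6) + 2 = -3.6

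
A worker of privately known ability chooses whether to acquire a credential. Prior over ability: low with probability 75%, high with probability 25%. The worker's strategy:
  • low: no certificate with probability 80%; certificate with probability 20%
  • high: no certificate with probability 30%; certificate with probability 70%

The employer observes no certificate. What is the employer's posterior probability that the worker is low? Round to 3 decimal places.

0.889

P(no certificate) = 0.75·0.8 + 0.25·0.3 = 0.675
P(low | no certificate) = (0.75·0.8) / 0.675 = 0.6 / 0.675 = 0.888889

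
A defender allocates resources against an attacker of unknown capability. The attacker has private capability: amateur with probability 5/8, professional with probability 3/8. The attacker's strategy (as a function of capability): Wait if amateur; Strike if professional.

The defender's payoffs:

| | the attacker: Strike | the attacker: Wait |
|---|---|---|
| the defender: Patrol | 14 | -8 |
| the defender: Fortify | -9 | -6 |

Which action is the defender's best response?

Compute the defender's expected payoff for each action, taking the expectation over the attacker's type.
E[Patrol] = 5/8·(-8) + 3/8·(14) = 1/4
E[Fortify] = 5/8·(-6) + 3/8·(-9) = -57/8
Best response: Patrol (1/4 is the largest).

Patrol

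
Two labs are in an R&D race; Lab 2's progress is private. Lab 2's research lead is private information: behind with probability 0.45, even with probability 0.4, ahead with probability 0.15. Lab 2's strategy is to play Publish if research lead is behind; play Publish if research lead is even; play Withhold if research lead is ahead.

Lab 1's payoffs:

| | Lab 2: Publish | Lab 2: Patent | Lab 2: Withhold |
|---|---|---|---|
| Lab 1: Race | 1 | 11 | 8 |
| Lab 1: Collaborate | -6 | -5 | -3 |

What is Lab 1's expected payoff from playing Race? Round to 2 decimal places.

E[Race] = 0.45·1 + 0.4·1 + 0.15·8 = 0.45 + 0.4 + 1.2 = 2.05

2.05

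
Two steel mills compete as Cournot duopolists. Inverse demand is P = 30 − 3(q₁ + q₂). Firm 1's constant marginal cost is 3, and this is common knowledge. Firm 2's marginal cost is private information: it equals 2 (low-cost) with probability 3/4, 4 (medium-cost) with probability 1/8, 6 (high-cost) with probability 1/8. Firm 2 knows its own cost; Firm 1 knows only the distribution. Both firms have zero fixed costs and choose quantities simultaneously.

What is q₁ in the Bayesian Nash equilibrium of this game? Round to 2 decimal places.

Firm 2 with cost c maximizes (30 − 3(q₁+q₂) − c)·q₂, giving q₂(c) = (30 − c − 3q₁)/6.
E[c₂] = 3/4·2 + 1/8·4 + 1/8·6 = 2.75
Firm 1's FOC against E[q₂] yields q₁ = (30 − 2·3 + E[c₂])/9 = (30 − 6 + 2.75)/9 = 2.97222.

2.97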